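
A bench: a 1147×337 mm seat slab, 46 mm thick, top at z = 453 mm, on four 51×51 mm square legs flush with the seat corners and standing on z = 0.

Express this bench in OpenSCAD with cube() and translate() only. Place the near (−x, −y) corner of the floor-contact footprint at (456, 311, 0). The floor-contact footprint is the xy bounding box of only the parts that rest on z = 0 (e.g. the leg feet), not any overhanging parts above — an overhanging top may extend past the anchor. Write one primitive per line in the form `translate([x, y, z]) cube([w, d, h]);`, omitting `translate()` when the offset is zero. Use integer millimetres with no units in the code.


translate([456, 311, 407]) cube([1147, 337, 46]);
translate([456, 311, 0]) cube([51, 51, 407]);
translate([456, 597, 0]) cube([51, 51, 407]);
translate([1552, 311, 0]) cube([51, 51, 407]);
translate([1552, 597, 0]) cube([51, 51, 407]);


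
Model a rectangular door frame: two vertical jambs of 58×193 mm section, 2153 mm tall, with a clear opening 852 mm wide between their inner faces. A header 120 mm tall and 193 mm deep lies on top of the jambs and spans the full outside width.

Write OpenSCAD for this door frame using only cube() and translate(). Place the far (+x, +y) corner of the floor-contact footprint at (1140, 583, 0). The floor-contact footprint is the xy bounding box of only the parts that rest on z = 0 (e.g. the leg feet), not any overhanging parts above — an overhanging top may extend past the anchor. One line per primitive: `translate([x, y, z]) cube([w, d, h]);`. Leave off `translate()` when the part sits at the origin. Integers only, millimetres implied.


translate([172, 390, 0]) cube([58, 193, 2153]);
translate([1082, 390, 0]) cube([58, 193, 2153]);
translate([172, 390, 2153]) cube([968, 193, 120]);


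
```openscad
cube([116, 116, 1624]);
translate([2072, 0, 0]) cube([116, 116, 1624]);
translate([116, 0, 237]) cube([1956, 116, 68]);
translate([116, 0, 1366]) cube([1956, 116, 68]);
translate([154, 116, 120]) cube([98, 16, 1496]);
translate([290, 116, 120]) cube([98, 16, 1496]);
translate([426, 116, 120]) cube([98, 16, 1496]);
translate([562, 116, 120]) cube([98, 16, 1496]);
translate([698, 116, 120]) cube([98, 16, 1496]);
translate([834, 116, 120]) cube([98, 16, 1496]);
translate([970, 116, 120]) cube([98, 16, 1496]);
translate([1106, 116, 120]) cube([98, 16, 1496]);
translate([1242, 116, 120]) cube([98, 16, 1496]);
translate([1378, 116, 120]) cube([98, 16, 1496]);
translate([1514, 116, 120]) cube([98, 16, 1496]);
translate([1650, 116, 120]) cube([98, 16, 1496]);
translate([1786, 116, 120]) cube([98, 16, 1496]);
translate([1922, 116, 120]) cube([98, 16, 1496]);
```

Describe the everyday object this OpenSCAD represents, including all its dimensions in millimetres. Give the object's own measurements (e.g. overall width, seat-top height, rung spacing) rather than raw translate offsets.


A fence section. Two 116×116 mm posts, 1624 mm tall, stand on the floor with a clear span of 1956 mm between their inner faces. Two horizontal rails of 116×68 mm section span the gap between the posts with their undersides at z = 237 mm and z = 1366 mm, flush with the posts' −y face. 14 pickets, each 98 mm wide, 16 mm thick and 1496 mm tall, are fixed to the +y face of the rails with their bottoms at z = 120 mm, spaced across the span with a 38 mm gap after the −x post and between neighbouring pickets, with 52 mm left before the +x post.


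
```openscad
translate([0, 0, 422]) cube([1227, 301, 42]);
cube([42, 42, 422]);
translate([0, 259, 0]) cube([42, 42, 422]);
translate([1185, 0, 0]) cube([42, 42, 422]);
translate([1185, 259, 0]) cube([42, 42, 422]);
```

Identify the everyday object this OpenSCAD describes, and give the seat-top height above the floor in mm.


A bench. The seat-top height is 464 mm.

A long slab on four corner posts — a bench. The slab sits at z = 422 with thickness 42, so the top is 422 + 42 = 464 mm.


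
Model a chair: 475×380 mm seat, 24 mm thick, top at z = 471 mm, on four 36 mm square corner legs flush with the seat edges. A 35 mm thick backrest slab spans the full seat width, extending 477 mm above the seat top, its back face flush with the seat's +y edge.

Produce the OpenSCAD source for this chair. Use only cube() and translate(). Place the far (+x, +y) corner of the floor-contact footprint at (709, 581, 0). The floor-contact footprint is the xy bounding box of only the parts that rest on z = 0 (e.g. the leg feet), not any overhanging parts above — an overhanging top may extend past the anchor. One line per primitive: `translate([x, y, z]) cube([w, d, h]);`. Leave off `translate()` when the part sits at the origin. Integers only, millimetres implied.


translate([234, 201, 447]) cube([475, 380, 24]);
translate([234, 201, 0]) cube([36, 36, 447]);
translate([673, 201, 0]) cube([36, 36, 447]);
translate([234, 545, 0]) cube([36, 36, 447]);
translate([673, 545, 0]) cube([36, 36, 447]);
translate([234, 546, 471]) cube([475, 35, 477]);


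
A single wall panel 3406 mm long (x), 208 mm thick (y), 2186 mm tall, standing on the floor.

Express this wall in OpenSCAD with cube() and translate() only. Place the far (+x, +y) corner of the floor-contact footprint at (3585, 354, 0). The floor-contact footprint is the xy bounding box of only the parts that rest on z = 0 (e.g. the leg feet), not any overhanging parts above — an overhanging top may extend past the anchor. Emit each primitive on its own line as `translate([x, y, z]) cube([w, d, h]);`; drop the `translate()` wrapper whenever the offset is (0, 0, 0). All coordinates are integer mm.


translate([179, 146, 0]) cube([3406, 208, 2186]);


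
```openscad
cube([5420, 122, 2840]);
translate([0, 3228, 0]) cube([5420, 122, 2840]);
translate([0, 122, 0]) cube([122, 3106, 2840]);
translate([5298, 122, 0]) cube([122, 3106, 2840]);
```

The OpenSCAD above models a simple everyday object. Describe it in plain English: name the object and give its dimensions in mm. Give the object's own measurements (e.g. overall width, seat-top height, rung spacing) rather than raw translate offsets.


The wall frame of a small rectangular building: four walls, each 2840 mm tall and 122 mm thick, enclosing a footprint 5420 mm (x) by 3350 mm (y) outside-to-outside, with no floor or roof. The front and back walls (the −y and +y sides) span the full width; the two side walls fit between them.


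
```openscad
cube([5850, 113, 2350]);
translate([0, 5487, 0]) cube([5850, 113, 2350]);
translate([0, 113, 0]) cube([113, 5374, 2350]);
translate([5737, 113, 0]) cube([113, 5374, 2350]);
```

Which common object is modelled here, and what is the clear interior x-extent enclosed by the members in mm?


A house (or room) frame. The interior width is 5624 mm.

Four 2350 mm walls enclosing a rectangle with no floor or roof — a room or house frame. Outside width is 5850 mm and wall thickness is 113 mm, so the interior width is 5850 − 2 × 113 = 5624 mm.


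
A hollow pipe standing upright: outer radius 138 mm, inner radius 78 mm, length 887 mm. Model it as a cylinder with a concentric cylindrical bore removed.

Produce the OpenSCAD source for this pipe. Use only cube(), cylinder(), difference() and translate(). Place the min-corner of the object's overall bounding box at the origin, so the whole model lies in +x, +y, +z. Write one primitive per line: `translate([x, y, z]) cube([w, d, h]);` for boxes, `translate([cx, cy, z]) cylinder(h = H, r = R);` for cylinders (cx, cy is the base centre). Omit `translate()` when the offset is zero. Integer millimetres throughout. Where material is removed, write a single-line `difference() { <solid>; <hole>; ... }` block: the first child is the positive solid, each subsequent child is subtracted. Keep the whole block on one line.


difference() { translate([138, 138, 0]) cylinder(h = 887, r = 138); translate([138, 138, 0]) cylinder(h = 887, r = 78); }


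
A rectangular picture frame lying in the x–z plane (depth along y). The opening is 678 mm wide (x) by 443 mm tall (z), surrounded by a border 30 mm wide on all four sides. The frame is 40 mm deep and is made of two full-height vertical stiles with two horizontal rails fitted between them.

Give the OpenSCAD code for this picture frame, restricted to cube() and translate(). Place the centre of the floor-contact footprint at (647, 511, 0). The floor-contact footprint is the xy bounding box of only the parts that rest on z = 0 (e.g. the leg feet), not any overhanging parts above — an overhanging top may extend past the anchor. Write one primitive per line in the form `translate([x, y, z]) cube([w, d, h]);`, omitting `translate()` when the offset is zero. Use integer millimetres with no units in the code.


translate([278, 491, 0]) cube([30, 40, 503]);
translate([986, 491, 0]) cube([30, 40, 503]);
translate([308, 491, 0]) cube([678, 40, 30]);
translate([308, 491, 473]) cube([678, 40, 30]);


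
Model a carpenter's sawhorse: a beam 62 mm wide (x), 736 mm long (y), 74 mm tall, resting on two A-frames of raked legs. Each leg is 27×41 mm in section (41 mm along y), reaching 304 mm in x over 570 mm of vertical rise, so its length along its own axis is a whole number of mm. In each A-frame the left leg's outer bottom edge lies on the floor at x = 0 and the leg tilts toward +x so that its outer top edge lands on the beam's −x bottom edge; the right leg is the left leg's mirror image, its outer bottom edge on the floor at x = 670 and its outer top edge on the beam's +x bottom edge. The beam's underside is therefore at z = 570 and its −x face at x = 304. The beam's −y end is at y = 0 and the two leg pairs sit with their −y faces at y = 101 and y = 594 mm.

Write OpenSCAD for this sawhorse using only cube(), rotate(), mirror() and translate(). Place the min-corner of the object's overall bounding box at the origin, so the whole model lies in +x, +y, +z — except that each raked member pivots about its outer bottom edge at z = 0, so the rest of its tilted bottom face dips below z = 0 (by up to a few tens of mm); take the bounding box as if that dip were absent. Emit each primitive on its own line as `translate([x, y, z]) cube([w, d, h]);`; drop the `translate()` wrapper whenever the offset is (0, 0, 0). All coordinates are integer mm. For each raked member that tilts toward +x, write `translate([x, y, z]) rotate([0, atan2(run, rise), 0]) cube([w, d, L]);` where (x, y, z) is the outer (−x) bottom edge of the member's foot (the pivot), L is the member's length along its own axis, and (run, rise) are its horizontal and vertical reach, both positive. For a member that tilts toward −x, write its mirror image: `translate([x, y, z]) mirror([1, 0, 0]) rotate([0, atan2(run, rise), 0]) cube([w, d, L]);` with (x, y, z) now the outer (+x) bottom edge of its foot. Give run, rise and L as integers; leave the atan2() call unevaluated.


translate([304, 0, 570]) cube([62, 736, 74]);
translate([0, 101, 0]) rotate([0, atan2(304, 570), 0]) cube([27, 41, 646]);
translate([670, 101, 0]) mirror([1, 0, 0]) rotate([0, atan2(304, 570), 0]) cube([27, 41, 646]);
translate([0, 594, 0]) rotate([0, atan2(304, 570), 0]) cube([27, 41, 646]);
translate([670, 594, 0]) mirror([1, 0, 0]) rotate([0, atan2(304, 570), 0]) cube([27, 41, 646]);


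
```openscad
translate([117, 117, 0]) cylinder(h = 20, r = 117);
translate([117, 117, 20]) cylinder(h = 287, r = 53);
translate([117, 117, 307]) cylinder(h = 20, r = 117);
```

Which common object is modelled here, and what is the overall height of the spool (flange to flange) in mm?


A spool. The overall height is 327 mm.

Three coaxial cylinders, large–small–large — a spool. Two 20 mm flanges and a 287 mm core give 20 + 287 + 20 = 327 mm.


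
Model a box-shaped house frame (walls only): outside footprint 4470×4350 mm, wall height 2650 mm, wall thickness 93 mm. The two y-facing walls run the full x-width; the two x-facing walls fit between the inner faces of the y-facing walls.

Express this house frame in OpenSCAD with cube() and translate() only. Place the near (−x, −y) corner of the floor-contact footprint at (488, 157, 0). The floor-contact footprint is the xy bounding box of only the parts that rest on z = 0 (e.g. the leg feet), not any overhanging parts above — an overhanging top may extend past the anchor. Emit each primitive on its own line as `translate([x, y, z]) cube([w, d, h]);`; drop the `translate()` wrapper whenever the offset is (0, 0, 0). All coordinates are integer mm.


translate([488, 157, 0]) cube([4470, 93, 2650]);
translate([488, 4414, 0]) cube([4470, 93, 2650]);
translate([488, 250, 0]) cube([93, 4164, 2650]);
translate([4865, 250, 0]) cube([93, 4164, 2650]);


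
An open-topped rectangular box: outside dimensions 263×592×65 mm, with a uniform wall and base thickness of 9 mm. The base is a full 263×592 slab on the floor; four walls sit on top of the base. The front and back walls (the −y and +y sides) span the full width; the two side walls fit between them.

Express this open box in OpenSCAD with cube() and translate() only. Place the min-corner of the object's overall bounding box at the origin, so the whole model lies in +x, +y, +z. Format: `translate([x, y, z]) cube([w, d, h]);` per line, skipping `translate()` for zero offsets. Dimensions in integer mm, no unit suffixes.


cube([263, 592, 9]);
translate([0, 0, 9]) cube([263, 9, 56]);
translate([0, 583, 9]) cube([263, 9, 56]);
translate([0, 9, 9]) cube([9, 574, 56]);
translate([254, 9, 9]) cube([9, 574, 56]);


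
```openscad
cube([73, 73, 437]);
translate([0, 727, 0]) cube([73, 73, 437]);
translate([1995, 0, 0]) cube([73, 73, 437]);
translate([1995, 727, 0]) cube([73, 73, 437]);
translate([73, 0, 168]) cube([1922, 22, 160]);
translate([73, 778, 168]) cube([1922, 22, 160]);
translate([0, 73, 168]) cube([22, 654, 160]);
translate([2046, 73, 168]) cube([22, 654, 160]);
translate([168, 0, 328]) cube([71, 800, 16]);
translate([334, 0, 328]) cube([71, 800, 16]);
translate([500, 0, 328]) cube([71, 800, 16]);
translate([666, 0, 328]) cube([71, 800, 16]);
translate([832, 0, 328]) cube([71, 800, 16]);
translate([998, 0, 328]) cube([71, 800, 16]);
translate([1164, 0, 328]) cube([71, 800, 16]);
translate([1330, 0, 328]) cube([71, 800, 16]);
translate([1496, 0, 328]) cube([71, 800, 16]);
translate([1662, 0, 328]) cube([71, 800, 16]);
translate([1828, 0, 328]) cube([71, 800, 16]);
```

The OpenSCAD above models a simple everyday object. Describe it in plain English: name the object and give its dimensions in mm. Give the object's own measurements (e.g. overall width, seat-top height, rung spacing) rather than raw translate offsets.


A bed frame 2068 mm long (x) by 800 mm wide (y). Four 73×73 mm corner posts, 437 mm tall, at the corners of the footprint. Four rails of 22 mm thickness and 160 mm height run between adjacent posts with their undersides at z = 168 mm, their outer faces flush with the outside of the frame (the two x-running rails run between the posts' inner faces; the two y-running rails run between the posts' inner faces). 11 slats, each 71 mm wide (x) and 16 mm thick, lie across the top of the two x-running rails, running the full 800 mm width of the frame in y; along x they sit between the end posts with a 95 mm gap after the −x posts and between neighbouring slats, leaving 96 mm before the +x posts.


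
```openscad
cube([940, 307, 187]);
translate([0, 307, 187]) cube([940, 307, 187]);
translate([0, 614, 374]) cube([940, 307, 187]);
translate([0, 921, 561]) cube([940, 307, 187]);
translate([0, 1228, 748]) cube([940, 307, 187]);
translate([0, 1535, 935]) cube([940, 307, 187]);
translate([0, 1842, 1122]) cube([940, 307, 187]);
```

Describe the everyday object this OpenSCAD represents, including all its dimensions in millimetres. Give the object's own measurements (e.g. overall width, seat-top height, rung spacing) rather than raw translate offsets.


A straight staircase of 7 solid steps. Each step is 940 mm wide (x), 307 mm deep (y, the going) and 187 mm tall (the rise). The first step rests on the floor; each subsequent step sits one going further in +y and one rise higher in +z, directly behind and above the previous step with no overlap.


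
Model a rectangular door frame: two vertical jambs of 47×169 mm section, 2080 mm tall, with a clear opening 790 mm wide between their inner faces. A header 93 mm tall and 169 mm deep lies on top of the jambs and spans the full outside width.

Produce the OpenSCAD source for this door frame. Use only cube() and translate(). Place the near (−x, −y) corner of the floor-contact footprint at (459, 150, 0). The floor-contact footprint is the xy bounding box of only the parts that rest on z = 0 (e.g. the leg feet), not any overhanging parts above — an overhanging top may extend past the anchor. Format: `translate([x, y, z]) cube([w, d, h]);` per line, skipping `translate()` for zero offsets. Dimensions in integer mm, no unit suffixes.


translate([459, 150, 0]) cube([47, 169, 2080]);
translate([1296, 150, 0]) cube([47, 169, 2080]);
translate([459, 150, 2080]) cube([884, 169, 93]);


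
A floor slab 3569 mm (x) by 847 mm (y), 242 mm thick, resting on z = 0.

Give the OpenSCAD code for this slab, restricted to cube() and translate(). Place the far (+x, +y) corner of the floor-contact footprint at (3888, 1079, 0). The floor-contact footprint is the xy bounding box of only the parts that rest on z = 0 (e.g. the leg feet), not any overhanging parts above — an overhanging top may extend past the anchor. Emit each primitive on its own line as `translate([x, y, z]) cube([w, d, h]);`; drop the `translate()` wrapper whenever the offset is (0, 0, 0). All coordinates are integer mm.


translate([319, 232, 0]) cube([3569, 847, 242]);


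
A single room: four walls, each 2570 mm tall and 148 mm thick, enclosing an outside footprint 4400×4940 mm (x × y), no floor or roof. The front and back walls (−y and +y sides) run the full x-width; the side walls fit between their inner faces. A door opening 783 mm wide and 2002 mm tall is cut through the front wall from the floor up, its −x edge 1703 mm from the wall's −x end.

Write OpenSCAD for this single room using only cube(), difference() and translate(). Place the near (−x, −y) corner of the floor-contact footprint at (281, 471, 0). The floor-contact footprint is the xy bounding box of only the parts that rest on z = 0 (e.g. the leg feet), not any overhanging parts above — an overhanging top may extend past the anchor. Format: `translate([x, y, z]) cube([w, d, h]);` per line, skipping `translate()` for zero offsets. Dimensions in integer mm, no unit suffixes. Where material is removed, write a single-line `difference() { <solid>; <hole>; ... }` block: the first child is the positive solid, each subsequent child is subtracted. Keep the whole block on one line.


difference() { translate([281, 471, 0]) cube([4400, 148, 2570]); translate([1984, 471, 0]) cube([783, 148, 2002]); }
translate([281, 5263, 0]) cube([4400, 148, 2570]);
translate([281, 619, 0]) cube([148, 4644, 2570]);
translate([4533, 619, 0]) cube([148, 4644, 2570]);


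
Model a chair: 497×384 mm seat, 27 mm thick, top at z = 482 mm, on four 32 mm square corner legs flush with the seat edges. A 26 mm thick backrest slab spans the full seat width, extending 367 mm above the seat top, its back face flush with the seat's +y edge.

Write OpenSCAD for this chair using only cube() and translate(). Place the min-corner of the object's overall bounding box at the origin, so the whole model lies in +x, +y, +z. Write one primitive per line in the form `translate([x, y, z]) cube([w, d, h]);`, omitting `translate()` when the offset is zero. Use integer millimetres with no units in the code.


translate([0, 0, 455]) cube([497, 384, 27]);
cube([32, 32, 455]);
translate([465, 0, 0]) cube([32, 32, 455]);
translate([0, 352, 0]) cube([32, 32, 455]);
translate([465, 352, 0]) cube([32, 32, 455]);
translate([0, 358, 482]) cube([497, 26, 367]);


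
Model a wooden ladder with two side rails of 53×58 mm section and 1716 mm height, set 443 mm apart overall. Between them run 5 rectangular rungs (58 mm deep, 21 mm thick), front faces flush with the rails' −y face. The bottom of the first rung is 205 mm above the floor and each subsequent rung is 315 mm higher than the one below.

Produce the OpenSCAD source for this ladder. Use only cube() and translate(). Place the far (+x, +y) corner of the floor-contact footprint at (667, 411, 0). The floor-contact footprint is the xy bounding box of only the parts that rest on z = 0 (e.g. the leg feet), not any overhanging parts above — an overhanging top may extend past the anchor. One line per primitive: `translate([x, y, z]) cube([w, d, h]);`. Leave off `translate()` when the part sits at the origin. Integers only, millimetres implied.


translate([224, 353, 0]) cube([53, 58, 1716]);
translate([614, 353, 0]) cube([53, 58, 1716]);
translate([277, 353, 205]) cube([337, 58, 21]);
translate([277, 353, 520]) cube([337, 58, 21]);
translate([277, 353, 835]) cube([337, 58, 21]);
translate([277, 353, 1150]) cube([337, 58, 21]);
translate([277, 353, 1465]) cube([337, 58, 21]);


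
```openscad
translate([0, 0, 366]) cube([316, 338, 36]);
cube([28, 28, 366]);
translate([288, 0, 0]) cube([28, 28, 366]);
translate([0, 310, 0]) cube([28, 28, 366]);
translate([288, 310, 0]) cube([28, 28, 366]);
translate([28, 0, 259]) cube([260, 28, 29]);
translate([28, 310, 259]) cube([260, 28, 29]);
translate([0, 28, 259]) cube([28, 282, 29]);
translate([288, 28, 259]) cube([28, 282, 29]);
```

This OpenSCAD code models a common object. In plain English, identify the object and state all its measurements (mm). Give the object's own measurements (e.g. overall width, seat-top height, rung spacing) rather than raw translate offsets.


A simple wooden stool: a rectangular seat 316 mm (x) by 338 mm (y), 36 mm thick, top face at z = 402 mm, on four square legs, each 28×28 mm in cross-section. The legs rest on z = 0, each flush with a corner of the seat. Four stretchers, 28 mm wide and 29 mm tall, connect adjacent legs with their undersides at z = 259 mm, each running between the inner faces of the legs it joins and aligned with the legs' outer faces on the other axis.


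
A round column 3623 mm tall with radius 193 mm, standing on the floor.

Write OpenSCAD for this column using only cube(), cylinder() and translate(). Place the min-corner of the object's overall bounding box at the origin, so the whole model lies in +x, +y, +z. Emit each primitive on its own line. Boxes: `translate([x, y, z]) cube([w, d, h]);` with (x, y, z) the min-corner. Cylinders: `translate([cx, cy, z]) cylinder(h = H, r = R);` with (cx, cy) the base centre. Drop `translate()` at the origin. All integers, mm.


translate([193, 193, 0]) cylinder(h = 3623, r = 193);


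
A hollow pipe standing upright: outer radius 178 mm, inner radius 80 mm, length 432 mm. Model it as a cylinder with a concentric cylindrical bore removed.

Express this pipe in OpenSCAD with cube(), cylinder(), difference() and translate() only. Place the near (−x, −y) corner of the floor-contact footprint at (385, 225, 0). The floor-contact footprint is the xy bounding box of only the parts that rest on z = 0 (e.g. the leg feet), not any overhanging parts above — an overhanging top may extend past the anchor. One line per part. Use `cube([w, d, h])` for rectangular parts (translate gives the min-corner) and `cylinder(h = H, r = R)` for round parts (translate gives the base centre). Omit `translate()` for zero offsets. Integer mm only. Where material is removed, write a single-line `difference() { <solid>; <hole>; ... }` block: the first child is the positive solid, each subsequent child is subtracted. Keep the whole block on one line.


difference() { translate([563, 403, 0]) cylinder(h = 432, r = 178); translate([563, 403, 0]) cylinder(h = 432, r = 80); }


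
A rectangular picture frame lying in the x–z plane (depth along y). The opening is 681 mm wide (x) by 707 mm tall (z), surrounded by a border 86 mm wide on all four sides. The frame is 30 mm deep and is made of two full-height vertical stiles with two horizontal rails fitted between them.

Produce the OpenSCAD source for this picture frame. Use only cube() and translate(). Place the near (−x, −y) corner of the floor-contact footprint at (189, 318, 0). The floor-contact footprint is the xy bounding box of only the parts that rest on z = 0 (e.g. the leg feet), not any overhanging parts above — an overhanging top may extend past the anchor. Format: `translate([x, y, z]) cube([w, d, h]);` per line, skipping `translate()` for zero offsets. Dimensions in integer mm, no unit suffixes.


translate([189, 318, 0]) cube([86, 30, 879]);
translate([956, 318, 0]) cube([86, 30, 879]);
translate([275, 318, 0]) cube([681, 30, 86]);
translate([275, 318, 793]) cube([681, 30, 86]);


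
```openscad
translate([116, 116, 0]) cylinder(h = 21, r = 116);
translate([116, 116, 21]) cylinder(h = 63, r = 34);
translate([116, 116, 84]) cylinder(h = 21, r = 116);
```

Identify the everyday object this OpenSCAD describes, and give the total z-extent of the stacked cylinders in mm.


A spool. The overall height is 105 mm.

Three coaxial cylinders, large–small–large — a spool. Two 21 mm flanges and a 63 mm core give 21 + 63 + 21 = 105 mm.


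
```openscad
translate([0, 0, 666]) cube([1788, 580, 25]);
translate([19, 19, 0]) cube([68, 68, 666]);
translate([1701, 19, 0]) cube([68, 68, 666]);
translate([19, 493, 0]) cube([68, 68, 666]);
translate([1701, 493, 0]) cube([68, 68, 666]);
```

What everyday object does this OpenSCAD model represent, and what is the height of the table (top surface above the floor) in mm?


A table. The table height is 691 mm.

A 1788×580×25 slab sits at z = 666 on four 68 mm square posts — a table. The top surface is at 666 + 25 = 691 mm.


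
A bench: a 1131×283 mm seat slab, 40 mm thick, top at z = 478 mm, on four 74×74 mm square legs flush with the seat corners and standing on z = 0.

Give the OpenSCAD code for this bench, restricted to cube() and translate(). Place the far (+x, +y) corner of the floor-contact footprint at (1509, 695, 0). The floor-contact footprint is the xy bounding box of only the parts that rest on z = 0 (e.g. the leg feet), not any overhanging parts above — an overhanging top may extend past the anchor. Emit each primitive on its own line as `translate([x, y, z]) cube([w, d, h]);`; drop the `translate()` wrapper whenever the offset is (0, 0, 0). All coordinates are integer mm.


translate([378, 412, 438]) cube([1131, 283, 40]);
translate([378, 412, 0]) cube([74, 74, 438]);
translate([378, 621, 0]) cube([74, 74, 438]);
translate([1435, 412, 0]) cube([74, 74, 438]);
translate([1435, 621, 0]) cube([74, 74, 438]);


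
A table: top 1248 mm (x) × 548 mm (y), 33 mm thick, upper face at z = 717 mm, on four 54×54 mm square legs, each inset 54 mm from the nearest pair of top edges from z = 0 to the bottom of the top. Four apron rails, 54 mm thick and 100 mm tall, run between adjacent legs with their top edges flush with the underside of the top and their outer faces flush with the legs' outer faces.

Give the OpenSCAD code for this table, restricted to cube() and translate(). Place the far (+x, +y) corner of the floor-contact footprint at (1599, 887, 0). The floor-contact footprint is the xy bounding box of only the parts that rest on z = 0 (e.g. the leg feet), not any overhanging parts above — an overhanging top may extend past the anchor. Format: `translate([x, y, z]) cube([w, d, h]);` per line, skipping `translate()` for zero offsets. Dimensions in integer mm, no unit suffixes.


// leg_h = 717 - 33 = 684
// apron z = 684 - 100 = 584
translate([405, 393, 684]) cube([1248, 548, 33]);
translate([459, 447, 0]) cube([54, 54, 684]);
translate([1545, 447, 0]) cube([54, 54, 684]);
translate([459, 833, 0]) cube([54, 54, 684]);
translate([1545, 833, 0]) cube([54, 54, 684]);
translate([513, 447, 584]) cube([1032, 54, 100]);
translate([513, 833, 584]) cube([1032, 54, 100]);
translate([459, 501, 584]) cube([54, 332, 100]);
translate([1545, 501, 584]) cube([54, 332, 100]);


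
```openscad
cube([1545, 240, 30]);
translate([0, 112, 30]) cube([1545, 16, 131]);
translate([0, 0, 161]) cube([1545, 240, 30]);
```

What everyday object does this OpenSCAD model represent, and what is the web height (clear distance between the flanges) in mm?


An I-beam. The web height is 131 mm.

Two wide flanges with a thin centred web — an I-beam. Overall 191 mm minus two 30 mm flanges gives a web of 191 − 2·30 = 131 mm.


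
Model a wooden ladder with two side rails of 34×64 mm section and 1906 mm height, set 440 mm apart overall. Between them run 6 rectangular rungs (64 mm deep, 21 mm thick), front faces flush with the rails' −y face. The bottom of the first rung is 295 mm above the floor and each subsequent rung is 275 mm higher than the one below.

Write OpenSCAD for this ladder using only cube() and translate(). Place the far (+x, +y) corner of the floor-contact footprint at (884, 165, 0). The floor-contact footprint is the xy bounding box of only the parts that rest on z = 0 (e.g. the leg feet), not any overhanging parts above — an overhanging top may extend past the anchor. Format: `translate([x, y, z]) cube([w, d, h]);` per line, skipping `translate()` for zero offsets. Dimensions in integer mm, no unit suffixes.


translate([444, 101, 0]) cube([34, 64, 1906]);
translate([850, 101, 0]) cube([34, 64, 1906]);
translate([478, 101, 295]) cube([372, 64, 21]);
translate([478, 101, 570]) cube([372, 64, 21]);
translate([478, 101, 845]) cube([372, 64, 21]);
translate([478, 101, 1120]) cube([372, 64, 21]);
translate([478, 101, 1395]) cube([372, 64, 21]);
translate([478, 101, 1670]) cube([372, 64, 21]);


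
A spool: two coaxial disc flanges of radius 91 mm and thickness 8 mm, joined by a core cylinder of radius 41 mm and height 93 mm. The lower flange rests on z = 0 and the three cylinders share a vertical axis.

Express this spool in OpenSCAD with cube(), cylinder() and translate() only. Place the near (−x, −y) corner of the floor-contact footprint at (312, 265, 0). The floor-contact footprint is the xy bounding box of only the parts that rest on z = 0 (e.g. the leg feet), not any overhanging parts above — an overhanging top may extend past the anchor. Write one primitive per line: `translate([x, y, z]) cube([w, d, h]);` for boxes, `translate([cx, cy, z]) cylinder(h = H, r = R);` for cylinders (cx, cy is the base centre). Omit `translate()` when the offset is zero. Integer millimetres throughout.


translate([403, 356, 0]) cylinder(h = 8, r = 91);
translate([403, 356, 8]) cylinder(h = 93, r = 41);
translate([403, 356, 101]) cylinder(h = 8, r = 91);


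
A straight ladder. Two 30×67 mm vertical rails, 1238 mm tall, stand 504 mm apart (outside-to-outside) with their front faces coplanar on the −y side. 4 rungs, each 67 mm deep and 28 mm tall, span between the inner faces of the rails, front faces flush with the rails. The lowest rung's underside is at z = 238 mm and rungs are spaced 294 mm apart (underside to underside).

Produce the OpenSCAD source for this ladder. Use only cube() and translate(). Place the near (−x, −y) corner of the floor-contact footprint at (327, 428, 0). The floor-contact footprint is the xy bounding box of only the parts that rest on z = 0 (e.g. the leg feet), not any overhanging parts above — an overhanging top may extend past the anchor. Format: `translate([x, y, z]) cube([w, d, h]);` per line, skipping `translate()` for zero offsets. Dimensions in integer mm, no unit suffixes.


translate([327, 428, 0]) cube([30, 67, 1238]);
translate([801, 428, 0]) cube([30, 67, 1238]);
translate([357, 428, 238]) cube([444, 67, 28]);
translate([357, 428, 532]) cube([444, 67, 28]);
translate([357, 428, 826]) cube([444, 67, 28]);
translate([357, 428, 1120]) cube([444, 67, 28]);


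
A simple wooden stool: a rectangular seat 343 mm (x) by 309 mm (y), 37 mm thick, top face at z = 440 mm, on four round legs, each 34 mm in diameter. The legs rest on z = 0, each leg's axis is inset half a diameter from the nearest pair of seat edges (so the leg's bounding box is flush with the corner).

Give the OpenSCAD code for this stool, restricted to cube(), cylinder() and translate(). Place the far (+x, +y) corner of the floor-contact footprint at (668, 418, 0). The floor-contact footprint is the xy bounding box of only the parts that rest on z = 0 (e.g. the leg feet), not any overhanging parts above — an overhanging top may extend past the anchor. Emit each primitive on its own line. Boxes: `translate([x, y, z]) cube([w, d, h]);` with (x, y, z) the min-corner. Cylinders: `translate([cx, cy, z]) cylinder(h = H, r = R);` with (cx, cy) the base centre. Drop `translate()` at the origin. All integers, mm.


translate([325, 109, 403]) cube([343, 309, 37]);
translate([342, 126, 0]) cylinder(h = 403, r = 17);
translate([651, 126, 0]) cylinder(h = 403, r = 17);
translate([342, 401, 0]) cylinder(h = 403, r = 17);
translate([651, 401, 0]) cylinder(h = 403, r = 17);


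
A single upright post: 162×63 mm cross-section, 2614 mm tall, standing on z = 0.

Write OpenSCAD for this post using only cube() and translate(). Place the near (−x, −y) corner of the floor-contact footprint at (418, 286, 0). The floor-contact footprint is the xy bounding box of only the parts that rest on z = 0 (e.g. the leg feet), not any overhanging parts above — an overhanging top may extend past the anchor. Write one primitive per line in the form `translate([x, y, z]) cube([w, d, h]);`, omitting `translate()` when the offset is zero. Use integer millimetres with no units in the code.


translate([418, 286, 0]) cube([162, 63, 2614]);


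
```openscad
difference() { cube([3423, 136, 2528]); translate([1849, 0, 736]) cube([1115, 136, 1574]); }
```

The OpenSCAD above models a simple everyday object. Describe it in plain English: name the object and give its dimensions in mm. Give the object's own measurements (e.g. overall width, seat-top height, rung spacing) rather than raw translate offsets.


A wall 3423 mm long (x), 136 mm thick (y), 2528 mm tall, with a rectangular window opening cut through it. The opening is 1115 mm wide and 1574 mm tall; its sill is at z = 736 mm and its near (−x) edge is 1849 mm from the wall's −x end. The opening passes through the full wall thickness.


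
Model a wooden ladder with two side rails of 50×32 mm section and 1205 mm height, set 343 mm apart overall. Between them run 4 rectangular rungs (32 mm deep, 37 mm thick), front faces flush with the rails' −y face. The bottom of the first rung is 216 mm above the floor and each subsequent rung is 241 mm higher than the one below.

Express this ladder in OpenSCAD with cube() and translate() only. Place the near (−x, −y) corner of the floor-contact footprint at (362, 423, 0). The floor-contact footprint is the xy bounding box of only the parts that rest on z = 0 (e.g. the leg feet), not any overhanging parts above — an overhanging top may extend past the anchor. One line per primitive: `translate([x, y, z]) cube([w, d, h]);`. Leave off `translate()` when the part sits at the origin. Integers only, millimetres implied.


translate([362, 423, 0]) cube([50, 32, 1205]);
translate([655, 423, 0]) cube([50, 32, 1205]);
translate([412, 423, 216]) cube([243, 32, 37]);
translate([412, 423, 457]) cube([243, 32, 37]);
translate([412, 423, 698]) cube([243, 32, 37]);
translate([412, 423, 939]) cube([243, 32, 37]);


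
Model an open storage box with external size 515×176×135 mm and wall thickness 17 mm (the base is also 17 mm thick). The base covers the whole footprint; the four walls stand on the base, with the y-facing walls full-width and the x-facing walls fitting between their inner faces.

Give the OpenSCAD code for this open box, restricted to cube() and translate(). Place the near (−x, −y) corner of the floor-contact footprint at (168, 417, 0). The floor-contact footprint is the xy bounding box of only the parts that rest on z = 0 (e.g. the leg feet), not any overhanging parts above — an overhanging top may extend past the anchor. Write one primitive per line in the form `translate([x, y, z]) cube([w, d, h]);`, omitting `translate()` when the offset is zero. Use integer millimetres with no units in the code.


translate([168, 417, 0]) cube([515, 176, 17]);
translate([168, 417, 17]) cube([515, 17, 118]);
translate([168, 576, 17]) cube([515, 17, 118]);
translate([168, 434, 17]) cube([17, 142, 118]);
translate([666, 434, 17]) cube([17, 142, 118]);


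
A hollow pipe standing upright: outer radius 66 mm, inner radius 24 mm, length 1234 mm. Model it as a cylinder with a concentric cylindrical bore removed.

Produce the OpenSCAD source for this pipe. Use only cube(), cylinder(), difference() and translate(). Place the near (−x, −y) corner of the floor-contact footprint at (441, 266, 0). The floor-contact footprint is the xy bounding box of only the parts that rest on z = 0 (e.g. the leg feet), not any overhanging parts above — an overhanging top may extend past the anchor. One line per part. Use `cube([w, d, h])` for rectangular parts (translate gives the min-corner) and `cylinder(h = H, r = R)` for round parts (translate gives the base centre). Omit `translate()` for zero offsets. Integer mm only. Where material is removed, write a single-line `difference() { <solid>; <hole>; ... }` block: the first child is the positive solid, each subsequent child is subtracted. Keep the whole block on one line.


difference() { translate([507, 332, 0]) cylinder(h = 1234, r = 66); translate([507, 332, 0]) cylinder(h = 1234, r = 24); }


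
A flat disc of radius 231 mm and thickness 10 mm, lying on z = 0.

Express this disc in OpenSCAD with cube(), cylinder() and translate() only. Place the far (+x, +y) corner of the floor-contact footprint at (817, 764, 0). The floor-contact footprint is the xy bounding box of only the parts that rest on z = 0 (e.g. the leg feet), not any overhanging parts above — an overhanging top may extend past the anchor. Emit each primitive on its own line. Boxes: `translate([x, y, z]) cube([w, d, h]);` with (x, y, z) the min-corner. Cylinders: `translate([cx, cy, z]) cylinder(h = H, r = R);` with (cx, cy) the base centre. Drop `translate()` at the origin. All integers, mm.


translate([586, 533, 0]) cylinder(h = 10, r = 231);


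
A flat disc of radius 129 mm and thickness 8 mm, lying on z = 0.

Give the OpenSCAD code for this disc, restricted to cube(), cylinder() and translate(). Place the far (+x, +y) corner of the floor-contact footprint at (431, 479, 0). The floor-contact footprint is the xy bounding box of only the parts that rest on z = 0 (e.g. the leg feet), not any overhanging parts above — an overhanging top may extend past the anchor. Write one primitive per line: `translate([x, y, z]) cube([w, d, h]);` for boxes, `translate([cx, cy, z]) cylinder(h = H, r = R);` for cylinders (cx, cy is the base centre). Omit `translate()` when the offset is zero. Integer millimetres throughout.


translate([302, 350, 0]) cylinder(h = 8, r = 129);


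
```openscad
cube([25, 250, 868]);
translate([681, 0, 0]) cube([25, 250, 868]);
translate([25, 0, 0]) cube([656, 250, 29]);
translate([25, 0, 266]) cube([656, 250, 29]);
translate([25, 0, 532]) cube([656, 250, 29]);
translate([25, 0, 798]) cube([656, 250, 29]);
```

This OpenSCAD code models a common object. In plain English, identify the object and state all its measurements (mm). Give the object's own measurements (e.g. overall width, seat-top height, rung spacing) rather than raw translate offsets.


An open bookshelf. Two side panels, each 25 mm thick, 250 mm deep and 868 mm tall, stand 706 mm apart (outside-to-outside). Between them sit 4 shelves, each 29 mm thick and 250 mm deep, spanning the full gap between the sides. The bottom shelf rests on the floor (its underside at z = 0) and the clear gap between one shelf's top and the next shelf's underside is 237 mm.


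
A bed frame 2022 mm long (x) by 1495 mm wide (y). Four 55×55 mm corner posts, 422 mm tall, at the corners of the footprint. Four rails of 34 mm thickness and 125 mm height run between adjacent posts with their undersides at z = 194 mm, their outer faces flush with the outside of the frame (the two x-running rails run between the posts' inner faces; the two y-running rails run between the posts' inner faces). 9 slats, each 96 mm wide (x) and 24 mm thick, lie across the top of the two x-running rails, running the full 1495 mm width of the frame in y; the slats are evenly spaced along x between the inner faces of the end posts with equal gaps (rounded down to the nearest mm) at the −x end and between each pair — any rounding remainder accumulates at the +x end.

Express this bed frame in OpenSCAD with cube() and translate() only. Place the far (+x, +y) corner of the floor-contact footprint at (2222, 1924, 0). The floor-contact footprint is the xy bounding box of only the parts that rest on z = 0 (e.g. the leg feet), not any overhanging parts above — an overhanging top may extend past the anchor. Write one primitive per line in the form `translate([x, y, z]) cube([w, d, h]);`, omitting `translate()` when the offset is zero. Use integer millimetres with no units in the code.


translate([200, 429, 0]) cube([55, 55, 422]);
translate([200, 1869, 0]) cube([55, 55, 422]);
translate([2167, 429, 0]) cube([55, 55, 422]);
translate([2167, 1869, 0]) cube([55, 55, 422]);
translate([255, 429, 194]) cube([1912, 34, 125]);
translate([255, 1890, 194]) cube([1912, 34, 125]);
translate([200, 484, 194]) cube([34, 1385, 125]);
translate([2188, 484, 194]) cube([34, 1385, 125]);
translate([359, 429, 319]) cube([96, 1495, 24]);
translate([559, 429, 319]) cube([96, 1495, 24]);
translate([759, 429, 319]) cube([96, 1495, 24]);
translate([959, 429, 319]) cube([96, 1495, 24]);
translate([1159, 429, 319]) cube([96, 1495, 24]);
translate([1359, 429, 319]) cube([96, 1495, 24]);
translate([1559, 429, 319]) cube([96, 1495, 24]);
translate([1759, 429, 319]) cube([96, 1495, 24]);
translate([1959, 429, 319]) cube([96, 1495, 24]);
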